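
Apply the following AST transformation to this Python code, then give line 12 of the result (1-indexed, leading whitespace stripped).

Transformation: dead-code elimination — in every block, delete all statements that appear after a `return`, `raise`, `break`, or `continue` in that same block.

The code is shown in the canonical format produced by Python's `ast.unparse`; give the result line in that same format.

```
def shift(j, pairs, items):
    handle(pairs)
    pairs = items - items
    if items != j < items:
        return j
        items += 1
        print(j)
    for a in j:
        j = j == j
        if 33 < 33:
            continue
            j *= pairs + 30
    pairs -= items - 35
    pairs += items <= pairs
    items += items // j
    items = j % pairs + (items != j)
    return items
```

Transformed code:
def shift(j, pairs, items):
    handle(pairs)
    pairs = items - items
    if items != j < items:
        return j
    for a in j:
        j = j == j
        if 33 < 33:
            continue
    pairs -= items - 35
    pairs += items <= pairs
    items += items // j
    items = j % pairs + (items != j)
    return items

items += items // j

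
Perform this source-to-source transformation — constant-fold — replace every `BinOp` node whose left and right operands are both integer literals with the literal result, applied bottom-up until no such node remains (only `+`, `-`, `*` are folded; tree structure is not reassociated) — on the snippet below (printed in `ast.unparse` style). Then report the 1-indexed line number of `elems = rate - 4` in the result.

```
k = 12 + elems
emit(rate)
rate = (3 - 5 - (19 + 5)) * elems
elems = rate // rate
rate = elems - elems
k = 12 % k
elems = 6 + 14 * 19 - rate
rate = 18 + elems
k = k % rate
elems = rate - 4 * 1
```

Transformed code:
k = 12 + elems
emit(rate)
rate = -26 * elems
elems = rate // rate
rate = elems - elems
k = 12 % k
elems = 272 - rate
rate = 18 + elems
k = k % rate
elems = rate - 4

10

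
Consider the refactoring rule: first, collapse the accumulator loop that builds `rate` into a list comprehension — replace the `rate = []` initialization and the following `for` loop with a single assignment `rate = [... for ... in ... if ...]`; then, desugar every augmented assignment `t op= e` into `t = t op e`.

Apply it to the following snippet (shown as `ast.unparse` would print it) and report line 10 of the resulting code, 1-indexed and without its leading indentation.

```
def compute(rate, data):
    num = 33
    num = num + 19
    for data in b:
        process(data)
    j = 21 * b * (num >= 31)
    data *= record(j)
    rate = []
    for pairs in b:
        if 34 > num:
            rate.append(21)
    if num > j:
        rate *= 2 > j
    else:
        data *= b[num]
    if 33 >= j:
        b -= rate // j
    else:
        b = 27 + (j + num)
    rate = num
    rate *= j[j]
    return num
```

Transformed code:
def compute(rate, data):
    num = 33
    num = num + 19
    for data in b:
        process(data)
    j = 21 * b * (num >= 31)
    data = data * record(j)
    rate = [21 for pairs in b if 34 > num]
    if num > j:
        rate = rate * (2 > j)
    else:
        data = data * b[num]
    if 33 >= j:
        b = b - rate // j
    else:
        b = 27 + (j + num)
    rate = num
    rate = rate * j[j]
    return num

rate = rate * (2 > j)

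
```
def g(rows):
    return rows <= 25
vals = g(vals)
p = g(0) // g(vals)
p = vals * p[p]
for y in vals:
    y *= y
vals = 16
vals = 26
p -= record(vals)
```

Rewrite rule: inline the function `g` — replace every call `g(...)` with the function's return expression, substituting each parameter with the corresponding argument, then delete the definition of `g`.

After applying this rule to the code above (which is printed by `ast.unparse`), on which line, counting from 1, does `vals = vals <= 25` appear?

1

Transformed code:
vals = vals <= 25
p = (0 <= 25) // (vals <= 25)
p = vals * p[p]
for y in vals:
    y *= y
vals = 16
vals = 26
p -= record(vals)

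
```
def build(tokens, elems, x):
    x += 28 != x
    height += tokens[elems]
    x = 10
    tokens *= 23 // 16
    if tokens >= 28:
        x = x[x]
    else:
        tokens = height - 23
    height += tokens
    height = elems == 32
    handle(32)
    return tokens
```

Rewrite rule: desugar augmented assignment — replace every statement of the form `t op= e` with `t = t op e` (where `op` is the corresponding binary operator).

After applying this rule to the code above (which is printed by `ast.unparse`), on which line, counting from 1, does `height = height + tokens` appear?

Transformed code:
def build(tokens, elems, x):
    x = x + (28 != x)
    height = height + tokens[elems]
    x = 10
    tokens = tokens * (23 // 16)
    if tokens >= 28:
        x = x[x]
    else:
        tokens = height - 23
    height = height + tokens
    height = elems == 32
    handle(32)
    return tokens

10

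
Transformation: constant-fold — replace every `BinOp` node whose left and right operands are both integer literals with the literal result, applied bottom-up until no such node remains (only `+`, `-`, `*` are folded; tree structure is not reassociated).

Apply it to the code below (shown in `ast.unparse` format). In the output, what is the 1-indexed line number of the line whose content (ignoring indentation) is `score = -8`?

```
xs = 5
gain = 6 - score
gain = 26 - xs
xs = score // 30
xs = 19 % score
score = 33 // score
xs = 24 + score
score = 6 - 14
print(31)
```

Transformed code:
xs = 5
gain = 6 - score
gain = 26 - xs
xs = score // 30
xs = 19 % score
score = 33 // score
xs = 24 + score
score = -8
print(31)

8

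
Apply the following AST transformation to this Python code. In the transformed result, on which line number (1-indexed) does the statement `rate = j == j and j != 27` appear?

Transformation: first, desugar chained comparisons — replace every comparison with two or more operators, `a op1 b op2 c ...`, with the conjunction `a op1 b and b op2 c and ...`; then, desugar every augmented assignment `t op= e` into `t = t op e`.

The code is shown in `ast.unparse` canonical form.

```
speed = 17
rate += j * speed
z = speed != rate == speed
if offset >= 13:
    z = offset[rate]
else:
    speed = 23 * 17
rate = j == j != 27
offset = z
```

8

Transformed code:
speed = 17
rate = rate + j * speed
z = speed != rate and rate == speed
if offset >= 13:
    z = offset[rate]
else:
    speed = 23 * 17
rate = j == j and j != 27
offset = z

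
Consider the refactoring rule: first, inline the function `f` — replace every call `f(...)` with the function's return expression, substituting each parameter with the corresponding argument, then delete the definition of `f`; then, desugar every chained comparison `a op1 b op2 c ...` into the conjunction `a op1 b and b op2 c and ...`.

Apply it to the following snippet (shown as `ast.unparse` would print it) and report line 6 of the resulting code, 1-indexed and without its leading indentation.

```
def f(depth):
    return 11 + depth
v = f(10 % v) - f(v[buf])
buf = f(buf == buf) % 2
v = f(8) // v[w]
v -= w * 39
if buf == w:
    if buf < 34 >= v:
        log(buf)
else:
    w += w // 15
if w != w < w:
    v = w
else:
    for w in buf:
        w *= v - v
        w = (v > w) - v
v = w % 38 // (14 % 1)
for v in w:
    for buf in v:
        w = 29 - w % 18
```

Transformed code:
v = 11 + 10 % v - (11 + v[buf])
buf = (11 + (buf == buf)) % 2
v = (11 + 8) // v[w]
v -= w * 39
if buf == w:
    if buf < 34 and 34 >= v:
        log(buf)
else:
    w += w // 15
if w != w and w < w:
    v = w
else:
    for w in buf:
        w *= v - v
        w = (v > w) - v
v = w % 38 // (14 % 1)
for v in w:
    for buf in v:
        w = 29 - w % 18

if buf < 34 and 34 >= v:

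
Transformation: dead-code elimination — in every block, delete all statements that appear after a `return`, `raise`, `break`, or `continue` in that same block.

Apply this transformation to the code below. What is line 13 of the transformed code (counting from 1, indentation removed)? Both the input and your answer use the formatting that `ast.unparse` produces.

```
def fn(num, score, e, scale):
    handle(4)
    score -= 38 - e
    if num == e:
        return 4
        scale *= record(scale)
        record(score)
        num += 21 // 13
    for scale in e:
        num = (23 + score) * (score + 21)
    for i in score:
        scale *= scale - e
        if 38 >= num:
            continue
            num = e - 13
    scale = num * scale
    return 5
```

Transformed code:
def fn(num, score, e, scale):
    handle(4)
    score -= 38 - e
    if num == e:
        return 4
    for scale in e:
        num = (23 + score) * (score + 21)
    for i in score:
        scale *= scale - e
        if 38 >= num:
            continue
    scale = num * scale
    return 5

return 5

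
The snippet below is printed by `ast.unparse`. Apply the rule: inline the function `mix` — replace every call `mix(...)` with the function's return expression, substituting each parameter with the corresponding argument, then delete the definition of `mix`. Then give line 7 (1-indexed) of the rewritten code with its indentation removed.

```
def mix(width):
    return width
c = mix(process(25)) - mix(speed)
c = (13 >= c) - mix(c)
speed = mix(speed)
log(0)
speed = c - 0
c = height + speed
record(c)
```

record(c)

Transformed code:
c = process(25) - speed
c = (13 >= c) - c
speed = speed
log(0)
speed = c - 0
c = height + speed
record(c)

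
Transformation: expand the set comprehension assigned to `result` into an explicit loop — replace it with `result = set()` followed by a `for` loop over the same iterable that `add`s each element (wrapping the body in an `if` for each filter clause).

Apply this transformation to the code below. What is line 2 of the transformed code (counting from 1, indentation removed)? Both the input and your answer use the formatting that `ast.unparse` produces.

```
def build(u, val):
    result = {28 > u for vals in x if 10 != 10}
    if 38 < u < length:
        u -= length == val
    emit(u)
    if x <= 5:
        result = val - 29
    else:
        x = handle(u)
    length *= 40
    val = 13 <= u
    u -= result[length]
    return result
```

result = set()

Transformed code:
def build(u, val):
    result = set()
    for vals in x:
        if 10 != 10:
            result.add(28 > u)
    if 38 < u < length:
        u -= length == val
    emit(u)
    if x <= 5:
        result = val - 29
    else:
        x = handle(u)
    length *= 40
    val = 13 <= u
    u -= result[length]
    return result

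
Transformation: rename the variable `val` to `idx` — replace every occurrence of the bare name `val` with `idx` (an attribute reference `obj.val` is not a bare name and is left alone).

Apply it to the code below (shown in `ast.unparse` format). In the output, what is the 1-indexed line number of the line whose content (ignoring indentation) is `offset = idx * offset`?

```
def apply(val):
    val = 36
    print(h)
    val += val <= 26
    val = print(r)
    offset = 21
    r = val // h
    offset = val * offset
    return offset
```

8

Transformed code:
def apply(idx):
    idx = 36
    print(h)
    idx += idx <= 26
    idx = print(r)
    offset = 21
    r = idx // h
    offset = idx * offset
    return offset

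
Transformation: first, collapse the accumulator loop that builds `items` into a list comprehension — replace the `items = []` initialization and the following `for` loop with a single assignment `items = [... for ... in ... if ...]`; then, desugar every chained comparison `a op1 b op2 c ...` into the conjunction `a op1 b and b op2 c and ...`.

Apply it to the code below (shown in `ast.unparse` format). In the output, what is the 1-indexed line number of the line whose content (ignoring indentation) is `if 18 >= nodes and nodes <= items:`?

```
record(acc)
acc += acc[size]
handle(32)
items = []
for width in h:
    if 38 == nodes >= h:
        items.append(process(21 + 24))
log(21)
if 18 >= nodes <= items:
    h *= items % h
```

Transformed code:
record(acc)
acc += acc[size]
handle(32)
items = [process(21 + 24) for width in h if 38 == nodes and nodes >= h]
log(21)
if 18 >= nodes and nodes <= items:
    h *= items % h

6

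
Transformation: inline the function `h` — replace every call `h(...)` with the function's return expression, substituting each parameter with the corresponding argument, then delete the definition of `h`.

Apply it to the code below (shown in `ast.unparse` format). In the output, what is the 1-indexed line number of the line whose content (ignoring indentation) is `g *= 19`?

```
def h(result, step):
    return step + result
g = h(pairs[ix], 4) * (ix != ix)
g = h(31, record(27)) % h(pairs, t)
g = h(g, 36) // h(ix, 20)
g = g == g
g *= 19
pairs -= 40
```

5

Transformed code:
g = (4 + pairs[ix]) * (ix != ix)
g = (record(27) + 31) % (t + pairs)
g = (36 + g) // (20 + ix)
g = g == g
g *= 19
pairs -= 40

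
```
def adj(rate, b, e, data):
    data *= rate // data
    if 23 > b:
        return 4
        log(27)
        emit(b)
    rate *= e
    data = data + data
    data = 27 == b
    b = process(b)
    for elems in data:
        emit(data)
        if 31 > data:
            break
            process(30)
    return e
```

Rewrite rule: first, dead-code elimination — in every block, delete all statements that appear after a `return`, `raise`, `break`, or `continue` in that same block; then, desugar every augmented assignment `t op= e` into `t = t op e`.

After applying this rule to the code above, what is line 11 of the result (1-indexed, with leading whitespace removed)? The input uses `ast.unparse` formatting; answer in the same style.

Transformed code:
def adj(rate, b, e, data):
    data = data * (rate // data)
    if 23 > b:
        return 4
    rate = rate * e
    data = data + data
    data = 27 == b
    b = process(b)
    for elems in data:
        emit(data)
        if 31 > data:
            break
    return e

if 31 > data:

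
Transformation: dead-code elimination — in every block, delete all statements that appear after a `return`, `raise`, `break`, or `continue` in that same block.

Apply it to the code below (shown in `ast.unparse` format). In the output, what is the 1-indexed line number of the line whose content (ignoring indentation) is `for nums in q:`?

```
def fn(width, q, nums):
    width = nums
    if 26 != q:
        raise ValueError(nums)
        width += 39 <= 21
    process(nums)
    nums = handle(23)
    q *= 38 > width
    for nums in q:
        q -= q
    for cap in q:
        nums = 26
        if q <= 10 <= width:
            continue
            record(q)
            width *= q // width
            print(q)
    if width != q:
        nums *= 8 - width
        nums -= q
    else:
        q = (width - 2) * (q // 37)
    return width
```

Transformed code:
def fn(width, q, nums):
    width = nums
    if 26 != q:
        raise ValueError(nums)
    process(nums)
    nums = handle(23)
    q *= 38 > width
    for nums in q:
        q -= q
    for cap in q:
        nums = 26
        if q <= 10 <= width:
            continue
    if width != q:
        nums *= 8 - width
        nums -= q
    else:
        q = (width - 2) * (q // 37)
    return width

8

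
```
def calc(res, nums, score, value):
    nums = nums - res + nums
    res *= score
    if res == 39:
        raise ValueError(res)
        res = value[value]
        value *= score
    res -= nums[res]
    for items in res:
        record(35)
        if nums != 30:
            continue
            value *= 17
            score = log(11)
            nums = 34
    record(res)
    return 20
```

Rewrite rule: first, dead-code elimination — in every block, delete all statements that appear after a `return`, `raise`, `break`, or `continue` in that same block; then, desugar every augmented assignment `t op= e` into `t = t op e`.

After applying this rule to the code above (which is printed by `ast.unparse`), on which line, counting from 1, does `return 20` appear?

Transformed code:
def calc(res, nums, score, value):
    nums = nums - res + nums
    res = res * score
    if res == 39:
        raise ValueError(res)
    res = res - nums[res]
    for items in res:
        record(35)
        if nums != 30:
            continue
    record(res)
    return 20

12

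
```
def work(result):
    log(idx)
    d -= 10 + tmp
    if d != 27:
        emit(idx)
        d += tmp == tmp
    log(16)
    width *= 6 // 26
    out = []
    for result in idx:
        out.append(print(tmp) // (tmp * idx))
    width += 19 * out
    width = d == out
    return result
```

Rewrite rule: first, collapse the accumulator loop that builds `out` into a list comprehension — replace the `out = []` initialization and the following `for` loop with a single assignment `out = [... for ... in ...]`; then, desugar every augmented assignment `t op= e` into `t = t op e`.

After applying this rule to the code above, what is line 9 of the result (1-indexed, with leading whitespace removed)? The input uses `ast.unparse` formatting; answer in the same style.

Transformed code:
def work(result):
    log(idx)
    d = d - (10 + tmp)
    if d != 27:
        emit(idx)
        d = d + (tmp == tmp)
    log(16)
    width = width * (6 // 26)
    out = [print(tmp) // (tmp * idx) for result in idx]
    width = width + 19 * out
    width = d == out
    return result

out = [print(tmp) // (tmp * idx) for result in idx]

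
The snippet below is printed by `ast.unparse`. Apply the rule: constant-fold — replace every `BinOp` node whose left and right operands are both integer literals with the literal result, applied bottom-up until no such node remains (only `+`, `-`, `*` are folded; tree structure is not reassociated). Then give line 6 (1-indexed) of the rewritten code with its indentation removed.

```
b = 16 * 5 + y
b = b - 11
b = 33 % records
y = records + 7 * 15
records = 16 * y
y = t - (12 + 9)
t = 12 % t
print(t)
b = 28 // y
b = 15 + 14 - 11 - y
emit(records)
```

y = t - 21

Transformed code:
b = 80 + y
b = b - 11
b = 33 % records
y = records + 105
records = 16 * y
y = t - 21
t = 12 % t
print(t)
b = 28 // y
b = 18 - y
emit(records)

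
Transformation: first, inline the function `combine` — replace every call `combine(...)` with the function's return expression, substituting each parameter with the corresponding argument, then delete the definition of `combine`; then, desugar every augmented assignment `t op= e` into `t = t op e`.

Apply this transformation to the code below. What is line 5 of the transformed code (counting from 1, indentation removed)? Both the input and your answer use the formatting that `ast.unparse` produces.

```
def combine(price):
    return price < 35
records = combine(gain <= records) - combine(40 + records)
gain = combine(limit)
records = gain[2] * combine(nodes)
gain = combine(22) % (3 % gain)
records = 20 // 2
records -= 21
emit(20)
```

Transformed code:
records = ((gain <= records) < 35) - (40 + records < 35)
gain = limit < 35
records = gain[2] * (nodes < 35)
gain = (22 < 35) % (3 % gain)
records = 20 // 2
records = records - 21
emit(20)

records = 20 // 2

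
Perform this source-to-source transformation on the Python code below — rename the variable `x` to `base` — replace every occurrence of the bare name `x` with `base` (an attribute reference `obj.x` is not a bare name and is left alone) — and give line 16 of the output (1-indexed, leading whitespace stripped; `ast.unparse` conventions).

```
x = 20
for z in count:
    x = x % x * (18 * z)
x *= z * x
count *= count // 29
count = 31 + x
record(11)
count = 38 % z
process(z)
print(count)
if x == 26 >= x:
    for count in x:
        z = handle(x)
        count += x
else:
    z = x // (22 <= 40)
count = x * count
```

z = base // (22 <= 40)

Transformed code:
base = 20
for z in count:
    base = base % base * (18 * z)
base *= z * base
count *= count // 29
count = 31 + base
record(11)
count = 38 % z
process(z)
print(count)
if base == 26 >= base:
    for count in base:
        z = handle(base)
        count += base
else:
    z = base // (22 <= 40)
count = base * count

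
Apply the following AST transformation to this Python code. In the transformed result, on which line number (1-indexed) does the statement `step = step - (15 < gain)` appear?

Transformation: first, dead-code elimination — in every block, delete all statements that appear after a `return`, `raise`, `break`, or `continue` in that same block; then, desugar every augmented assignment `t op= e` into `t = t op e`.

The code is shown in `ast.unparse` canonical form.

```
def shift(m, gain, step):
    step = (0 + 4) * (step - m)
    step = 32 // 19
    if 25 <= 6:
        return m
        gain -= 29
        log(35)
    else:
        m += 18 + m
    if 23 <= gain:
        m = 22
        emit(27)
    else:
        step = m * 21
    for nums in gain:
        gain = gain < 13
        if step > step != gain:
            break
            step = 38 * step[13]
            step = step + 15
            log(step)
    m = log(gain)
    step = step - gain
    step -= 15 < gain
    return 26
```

Transformed code:
def shift(m, gain, step):
    step = (0 + 4) * (step - m)
    step = 32 // 19
    if 25 <= 6:
        return m
    else:
        m = m + (18 + m)
    if 23 <= gain:
        m = 22
        emit(27)
    else:
        step = m * 21
    for nums in gain:
        gain = gain < 13
        if step > step != gain:
            break
    m = log(gain)
    step = step - gain
    step = step - (15 < gain)
    return 26

19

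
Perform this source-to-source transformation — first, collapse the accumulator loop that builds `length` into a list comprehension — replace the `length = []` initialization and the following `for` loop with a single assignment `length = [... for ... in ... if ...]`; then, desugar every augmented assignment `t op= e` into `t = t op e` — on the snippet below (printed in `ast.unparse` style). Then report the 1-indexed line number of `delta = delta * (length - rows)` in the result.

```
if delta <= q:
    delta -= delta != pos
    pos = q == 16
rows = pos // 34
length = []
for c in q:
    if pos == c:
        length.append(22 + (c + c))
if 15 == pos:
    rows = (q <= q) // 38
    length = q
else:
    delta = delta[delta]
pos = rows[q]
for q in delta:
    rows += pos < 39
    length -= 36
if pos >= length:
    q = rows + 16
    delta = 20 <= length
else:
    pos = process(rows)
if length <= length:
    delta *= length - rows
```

Transformed code:
if delta <= q:
    delta = delta - (delta != pos)
    pos = q == 16
rows = pos // 34
length = [22 + (c + c) for c in q if pos == c]
if 15 == pos:
    rows = (q <= q) // 38
    length = q
else:
    delta = delta[delta]
pos = rows[q]
for q in delta:
    rows = rows + (pos < 39)
    length = length - 36
if pos >= length:
    q = rows + 16
    delta = 20 <= length
else:
    pos = process(rows)
if length <= length:
    delta = delta * (length - rows)

21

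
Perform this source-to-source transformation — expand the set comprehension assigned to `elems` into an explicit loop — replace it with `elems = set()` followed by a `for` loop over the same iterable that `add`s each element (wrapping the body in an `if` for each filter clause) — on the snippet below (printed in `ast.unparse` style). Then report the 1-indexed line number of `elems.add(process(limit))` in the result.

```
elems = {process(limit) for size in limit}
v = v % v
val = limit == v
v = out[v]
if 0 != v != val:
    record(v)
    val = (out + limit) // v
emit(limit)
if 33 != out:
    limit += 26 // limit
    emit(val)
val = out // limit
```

Transformed code:
elems = set()
for size in limit:
    elems.add(process(limit))
v = v % v
val = limit == v
v = out[v]
if 0 != v != val:
    record(v)
    val = (out + limit) // v
emit(limit)
if 33 != out:
    limit += 26 // limit
    emit(val)
val = out // limit

3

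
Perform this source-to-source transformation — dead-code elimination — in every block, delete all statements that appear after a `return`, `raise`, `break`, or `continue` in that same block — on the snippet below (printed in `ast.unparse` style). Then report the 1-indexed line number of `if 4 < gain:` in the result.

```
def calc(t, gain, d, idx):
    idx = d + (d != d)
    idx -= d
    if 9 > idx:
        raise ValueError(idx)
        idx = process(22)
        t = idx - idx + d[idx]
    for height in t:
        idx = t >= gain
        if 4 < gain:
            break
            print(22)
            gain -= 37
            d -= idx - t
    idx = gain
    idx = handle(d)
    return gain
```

8

Transformed code:
def calc(t, gain, d, idx):
    idx = d + (d != d)
    idx -= d
    if 9 > idx:
        raise ValueError(idx)
    for height in t:
        idx = t >= gain
        if 4 < gain:
            break
    idx = gain
    idx = handle(d)
    return gain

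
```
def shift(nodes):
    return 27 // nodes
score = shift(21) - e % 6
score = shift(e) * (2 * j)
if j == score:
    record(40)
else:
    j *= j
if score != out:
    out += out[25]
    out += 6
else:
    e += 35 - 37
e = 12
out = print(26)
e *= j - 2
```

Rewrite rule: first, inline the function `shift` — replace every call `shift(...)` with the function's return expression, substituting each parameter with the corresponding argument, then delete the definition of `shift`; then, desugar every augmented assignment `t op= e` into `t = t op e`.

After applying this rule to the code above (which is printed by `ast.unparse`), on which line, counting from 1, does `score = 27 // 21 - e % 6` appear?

1

Transformed code:
score = 27 // 21 - e % 6
score = 27 // e * (2 * j)
if j == score:
    record(40)
else:
    j = j * j
if score != out:
    out = out + out[25]
    out = out + 6
else:
    e = e + (35 - 37)
e = 12
out = print(26)
e = e * (j - 2)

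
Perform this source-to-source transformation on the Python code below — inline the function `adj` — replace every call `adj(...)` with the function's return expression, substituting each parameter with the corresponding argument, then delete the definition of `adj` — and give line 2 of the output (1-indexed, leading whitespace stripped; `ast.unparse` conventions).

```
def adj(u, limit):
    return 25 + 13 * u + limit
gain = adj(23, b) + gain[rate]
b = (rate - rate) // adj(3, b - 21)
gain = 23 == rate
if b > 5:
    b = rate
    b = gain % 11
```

b = (rate - rate) // (25 + 13 * 3 + (b - 21))

Transformed code:
gain = 25 + 13 * 23 + b + gain[rate]
b = (rate - rate) // (25 + 13 * 3 + (b - 21))
gain = 23 == rate
if b > 5:
    b = rate
    b = gain % 11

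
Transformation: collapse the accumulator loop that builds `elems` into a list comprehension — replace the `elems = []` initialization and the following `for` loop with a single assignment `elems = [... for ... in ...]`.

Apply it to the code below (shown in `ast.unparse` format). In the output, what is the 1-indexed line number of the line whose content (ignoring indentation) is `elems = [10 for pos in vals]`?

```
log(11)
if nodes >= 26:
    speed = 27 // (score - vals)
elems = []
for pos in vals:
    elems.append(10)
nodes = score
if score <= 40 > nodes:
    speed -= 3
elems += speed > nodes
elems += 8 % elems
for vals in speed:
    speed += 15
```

Transformed code:
log(11)
if nodes >= 26:
    speed = 27 // (score - vals)
elems = [10 for pos in vals]
nodes = score
if score <= 40 > nodes:
    speed -= 3
elems += speed > nodes
elems += 8 % elems
for vals in speed:
    speed += 15

4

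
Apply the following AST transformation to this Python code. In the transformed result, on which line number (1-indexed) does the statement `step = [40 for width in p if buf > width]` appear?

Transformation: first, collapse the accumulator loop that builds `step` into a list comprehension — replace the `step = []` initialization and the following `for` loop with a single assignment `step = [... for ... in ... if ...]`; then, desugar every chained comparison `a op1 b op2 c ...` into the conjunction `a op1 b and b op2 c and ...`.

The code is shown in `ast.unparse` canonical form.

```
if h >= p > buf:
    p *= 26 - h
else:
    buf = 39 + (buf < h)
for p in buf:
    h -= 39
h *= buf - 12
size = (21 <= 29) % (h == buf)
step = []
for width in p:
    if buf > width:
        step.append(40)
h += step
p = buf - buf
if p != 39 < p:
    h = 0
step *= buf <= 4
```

9

Transformed code:
if h >= p and p > buf:
    p *= 26 - h
else:
    buf = 39 + (buf < h)
for p in buf:
    h -= 39
h *= buf - 12
size = (21 <= 29) % (h == buf)
step = [40 for width in p if buf > width]
h += step
p = buf - buf
if p != 39 and 39 < p:
    h = 0
step *= buf <= 4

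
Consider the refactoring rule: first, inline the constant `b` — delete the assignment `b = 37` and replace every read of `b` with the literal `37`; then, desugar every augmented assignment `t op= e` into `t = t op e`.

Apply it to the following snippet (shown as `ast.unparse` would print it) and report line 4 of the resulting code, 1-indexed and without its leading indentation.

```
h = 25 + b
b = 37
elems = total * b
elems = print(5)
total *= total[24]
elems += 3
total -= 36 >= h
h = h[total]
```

Transformed code:
h = 25 + 37
elems = total * 37
elems = print(5)
total = total * total[24]
elems = elems + 3
total = total - (36 >= h)
h = h[total]

total = total * total[24]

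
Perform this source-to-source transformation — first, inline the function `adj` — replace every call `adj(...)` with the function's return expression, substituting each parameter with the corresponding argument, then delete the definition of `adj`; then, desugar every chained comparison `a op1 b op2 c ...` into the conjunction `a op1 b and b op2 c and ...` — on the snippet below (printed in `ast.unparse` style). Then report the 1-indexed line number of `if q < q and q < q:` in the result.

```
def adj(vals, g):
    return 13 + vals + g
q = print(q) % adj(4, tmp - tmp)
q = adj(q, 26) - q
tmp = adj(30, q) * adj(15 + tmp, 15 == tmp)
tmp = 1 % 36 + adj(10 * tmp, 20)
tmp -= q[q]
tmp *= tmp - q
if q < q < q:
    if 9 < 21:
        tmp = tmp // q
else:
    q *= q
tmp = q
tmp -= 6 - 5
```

Transformed code:
q = print(q) % (13 + 4 + (tmp - tmp))
q = 13 + q + 26 - q
tmp = (13 + 30 + q) * (13 + (15 + tmp) + (15 == tmp))
tmp = 1 % 36 + (13 + 10 * tmp + 20)
tmp -= q[q]
tmp *= tmp - q
if q < q and q < q:
    if 9 < 21:
        tmp = tmp // q
else:
    q *= q
tmp = q
tmp -= 6 - 5

7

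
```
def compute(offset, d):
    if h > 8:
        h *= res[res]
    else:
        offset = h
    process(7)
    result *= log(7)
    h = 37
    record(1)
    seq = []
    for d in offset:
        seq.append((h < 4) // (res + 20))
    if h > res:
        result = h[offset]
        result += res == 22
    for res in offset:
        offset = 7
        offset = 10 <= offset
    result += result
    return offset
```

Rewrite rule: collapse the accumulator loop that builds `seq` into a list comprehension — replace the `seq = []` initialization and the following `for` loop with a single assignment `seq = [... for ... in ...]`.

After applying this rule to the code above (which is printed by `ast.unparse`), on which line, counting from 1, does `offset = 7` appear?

15

Transformed code:
def compute(offset, d):
    if h > 8:
        h *= res[res]
    else:
        offset = h
    process(7)
    result *= log(7)
    h = 37
    record(1)
    seq = [(h < 4) // (res + 20) for d in offset]
    if h > res:
        result = h[offset]
        result += res == 22
    for res in offset:
        offset = 7
        offset = 10 <= offset
    result += result
    return offset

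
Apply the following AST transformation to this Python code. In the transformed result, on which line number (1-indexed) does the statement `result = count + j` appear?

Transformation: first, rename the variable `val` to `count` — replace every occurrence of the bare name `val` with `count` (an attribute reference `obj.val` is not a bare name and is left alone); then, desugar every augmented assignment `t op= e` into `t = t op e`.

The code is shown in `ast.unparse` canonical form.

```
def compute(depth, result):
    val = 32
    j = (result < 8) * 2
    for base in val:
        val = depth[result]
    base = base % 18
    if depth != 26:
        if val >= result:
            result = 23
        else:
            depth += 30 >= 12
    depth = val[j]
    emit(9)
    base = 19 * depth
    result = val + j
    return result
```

15

Transformed code:
def compute(depth, result):
    count = 32
    j = (result < 8) * 2
    for base in count:
        count = depth[result]
    base = base % 18
    if depth != 26:
        if count >= result:
            result = 23
        else:
            depth = depth + (30 >= 12)
    depth = count[j]
    emit(9)
    base = 19 * depth
    result = count + j
    return result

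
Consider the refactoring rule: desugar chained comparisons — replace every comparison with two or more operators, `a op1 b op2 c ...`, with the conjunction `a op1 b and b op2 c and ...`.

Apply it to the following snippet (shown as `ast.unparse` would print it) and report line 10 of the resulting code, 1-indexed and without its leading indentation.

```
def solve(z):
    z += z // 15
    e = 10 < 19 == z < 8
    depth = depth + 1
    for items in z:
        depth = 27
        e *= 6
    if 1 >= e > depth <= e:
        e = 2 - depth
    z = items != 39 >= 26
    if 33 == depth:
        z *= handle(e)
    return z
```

z = items != 39 and 39 >= 26

Transformed code:
def solve(z):
    z += z // 15
    e = 10 < 19 and 19 == z and (z < 8)
    depth = depth + 1
    for items in z:
        depth = 27
        e *= 6
    if 1 >= e and e > depth and (depth <= e):
        e = 2 - depth
    z = items != 39 and 39 >= 26
    if 33 == depth:
        z *= handle(e)
    return z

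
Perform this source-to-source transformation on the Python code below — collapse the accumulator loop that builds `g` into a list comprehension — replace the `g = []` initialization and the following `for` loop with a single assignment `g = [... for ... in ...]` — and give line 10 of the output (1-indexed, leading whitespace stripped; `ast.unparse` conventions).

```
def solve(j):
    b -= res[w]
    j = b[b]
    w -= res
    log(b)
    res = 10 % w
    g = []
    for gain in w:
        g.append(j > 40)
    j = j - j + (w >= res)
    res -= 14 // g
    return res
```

return res

Transformed code:
def solve(j):
    b -= res[w]
    j = b[b]
    w -= res
    log(b)
    res = 10 % w
    g = [j > 40 for gain in w]
    j = j - j + (w >= res)
    res -= 14 // g
    return res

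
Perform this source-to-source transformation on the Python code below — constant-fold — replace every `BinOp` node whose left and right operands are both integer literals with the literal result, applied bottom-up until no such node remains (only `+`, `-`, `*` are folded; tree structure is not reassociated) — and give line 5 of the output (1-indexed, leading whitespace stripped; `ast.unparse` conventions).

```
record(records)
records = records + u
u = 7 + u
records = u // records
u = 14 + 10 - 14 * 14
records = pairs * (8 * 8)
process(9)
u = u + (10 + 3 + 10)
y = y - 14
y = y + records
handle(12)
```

Transformed code:
record(records)
records = records + u
u = 7 + u
records = u // records
u = -172
records = pairs * 64
process(9)
u = u + 23
y = y - 14
y = y + records
handle(12)

u = -172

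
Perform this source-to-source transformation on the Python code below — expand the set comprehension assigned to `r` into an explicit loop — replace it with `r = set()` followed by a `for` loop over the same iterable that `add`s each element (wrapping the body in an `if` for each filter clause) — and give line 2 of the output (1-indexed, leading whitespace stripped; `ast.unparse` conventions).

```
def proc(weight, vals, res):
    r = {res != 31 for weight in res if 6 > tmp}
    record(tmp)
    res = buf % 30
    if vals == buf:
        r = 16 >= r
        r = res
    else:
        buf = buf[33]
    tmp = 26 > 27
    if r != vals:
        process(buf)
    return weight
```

r = set()

Transformed code:
def proc(weight, vals, res):
    r = set()
    for weight in res:
        if 6 > tmp:
            r.add(res != 31)
    record(tmp)
    res = buf % 30
    if vals == buf:
        r = 16 >= r
        r = res
    else:
        buf = buf[33]
    tmp = 26 > 27
    if r != vals:
        process(buf)
    return weight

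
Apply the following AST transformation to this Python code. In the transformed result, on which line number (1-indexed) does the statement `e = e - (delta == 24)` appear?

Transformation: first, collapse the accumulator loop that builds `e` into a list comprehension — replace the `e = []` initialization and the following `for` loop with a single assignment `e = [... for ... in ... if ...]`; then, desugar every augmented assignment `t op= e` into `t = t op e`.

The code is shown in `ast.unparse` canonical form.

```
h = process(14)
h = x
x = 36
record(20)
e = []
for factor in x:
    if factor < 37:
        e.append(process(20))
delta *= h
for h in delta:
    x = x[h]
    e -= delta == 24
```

9

Transformed code:
h = process(14)
h = x
x = 36
record(20)
e = [process(20) for factor in x if factor < 37]
delta = delta * h
for h in delta:
    x = x[h]
    e = e - (delta == 24)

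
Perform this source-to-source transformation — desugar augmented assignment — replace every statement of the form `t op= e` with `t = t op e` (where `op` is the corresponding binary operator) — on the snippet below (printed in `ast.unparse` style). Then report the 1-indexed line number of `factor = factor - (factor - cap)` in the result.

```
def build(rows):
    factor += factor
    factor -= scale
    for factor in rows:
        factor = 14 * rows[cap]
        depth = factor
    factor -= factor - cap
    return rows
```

7

Transformed code:
def build(rows):
    factor = factor + factor
    factor = factor - scale
    for factor in rows:
        factor = 14 * rows[cap]
        depth = factor
    factor = factor - (factor - cap)
    return rows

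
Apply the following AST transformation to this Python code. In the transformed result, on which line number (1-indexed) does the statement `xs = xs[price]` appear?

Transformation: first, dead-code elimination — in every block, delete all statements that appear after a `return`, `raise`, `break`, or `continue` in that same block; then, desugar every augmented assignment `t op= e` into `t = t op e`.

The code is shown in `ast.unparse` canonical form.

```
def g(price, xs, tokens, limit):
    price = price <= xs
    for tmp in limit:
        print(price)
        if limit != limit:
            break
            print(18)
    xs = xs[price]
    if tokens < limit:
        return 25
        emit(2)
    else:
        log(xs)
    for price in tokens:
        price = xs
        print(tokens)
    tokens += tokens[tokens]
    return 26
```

Transformed code:
def g(price, xs, tokens, limit):
    price = price <= xs
    for tmp in limit:
        print(price)
        if limit != limit:
            break
    xs = xs[price]
    if tokens < limit:
        return 25
    else:
        log(xs)
    for price in tokens:
        price = xs
        print(tokens)
    tokens = tokens + tokens[tokens]
    return 26

7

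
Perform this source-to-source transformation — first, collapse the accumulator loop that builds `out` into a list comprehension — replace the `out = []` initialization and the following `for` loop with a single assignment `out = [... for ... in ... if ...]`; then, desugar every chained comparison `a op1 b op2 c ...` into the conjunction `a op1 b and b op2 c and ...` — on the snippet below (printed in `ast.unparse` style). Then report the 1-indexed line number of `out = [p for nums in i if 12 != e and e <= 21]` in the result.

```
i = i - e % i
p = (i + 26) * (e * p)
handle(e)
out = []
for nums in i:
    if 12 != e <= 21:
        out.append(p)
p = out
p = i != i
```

4

Transformed code:
i = i - e % i
p = (i + 26) * (e * p)
handle(e)
out = [p for nums in i if 12 != e and e <= 21]
p = out
p = i != i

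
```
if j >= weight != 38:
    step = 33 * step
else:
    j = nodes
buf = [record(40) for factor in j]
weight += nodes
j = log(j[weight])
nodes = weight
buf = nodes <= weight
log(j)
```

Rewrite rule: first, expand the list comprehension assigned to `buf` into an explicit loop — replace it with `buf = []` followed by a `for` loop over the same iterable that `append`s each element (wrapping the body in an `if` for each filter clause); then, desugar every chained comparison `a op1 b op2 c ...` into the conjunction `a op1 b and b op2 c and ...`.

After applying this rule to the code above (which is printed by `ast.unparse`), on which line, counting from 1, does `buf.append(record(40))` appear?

7

Transformed code:
if j >= weight and weight != 38:
    step = 33 * step
else:
    j = nodes
buf = []
for factor in j:
    buf.append(record(40))
weight += nodes
j = log(j[weight])
nodes = weight
buf = nodes <= weight
log(j)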